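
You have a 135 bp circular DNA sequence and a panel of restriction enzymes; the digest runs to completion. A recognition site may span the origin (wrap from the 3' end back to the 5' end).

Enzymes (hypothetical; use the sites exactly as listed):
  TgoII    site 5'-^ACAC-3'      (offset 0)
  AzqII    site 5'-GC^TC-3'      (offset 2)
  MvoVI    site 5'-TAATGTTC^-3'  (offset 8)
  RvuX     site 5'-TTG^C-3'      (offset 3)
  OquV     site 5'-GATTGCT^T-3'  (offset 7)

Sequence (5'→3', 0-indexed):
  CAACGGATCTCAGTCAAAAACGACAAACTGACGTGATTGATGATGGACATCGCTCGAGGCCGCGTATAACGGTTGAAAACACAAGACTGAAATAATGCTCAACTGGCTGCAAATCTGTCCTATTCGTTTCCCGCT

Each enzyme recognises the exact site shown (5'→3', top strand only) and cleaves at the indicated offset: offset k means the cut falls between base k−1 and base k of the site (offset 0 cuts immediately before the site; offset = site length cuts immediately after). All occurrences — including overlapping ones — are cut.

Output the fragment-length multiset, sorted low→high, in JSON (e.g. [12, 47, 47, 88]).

[20,25,36,54]

Scan for sites:
  TgoII (ACAC, off=0): starts [78] → cuts [78]
  AzqII (GCTC, off=2): starts [51, 96, 132] → cuts [53, 98, 134]
  MvoVI (TAATGTTC, off=8): no sites
  RvuX (TTGC, off=3): no sites
  OquV (GATTGCTT, off=7): no sites

Pooled cuts: [53, 78, 98, 134]

Fragment lengths:
  53→78: 25 bp
  78→98: 20 bp
  98→134: 36 bp
  134→53 (wrap): 135-134+53 = 54 bp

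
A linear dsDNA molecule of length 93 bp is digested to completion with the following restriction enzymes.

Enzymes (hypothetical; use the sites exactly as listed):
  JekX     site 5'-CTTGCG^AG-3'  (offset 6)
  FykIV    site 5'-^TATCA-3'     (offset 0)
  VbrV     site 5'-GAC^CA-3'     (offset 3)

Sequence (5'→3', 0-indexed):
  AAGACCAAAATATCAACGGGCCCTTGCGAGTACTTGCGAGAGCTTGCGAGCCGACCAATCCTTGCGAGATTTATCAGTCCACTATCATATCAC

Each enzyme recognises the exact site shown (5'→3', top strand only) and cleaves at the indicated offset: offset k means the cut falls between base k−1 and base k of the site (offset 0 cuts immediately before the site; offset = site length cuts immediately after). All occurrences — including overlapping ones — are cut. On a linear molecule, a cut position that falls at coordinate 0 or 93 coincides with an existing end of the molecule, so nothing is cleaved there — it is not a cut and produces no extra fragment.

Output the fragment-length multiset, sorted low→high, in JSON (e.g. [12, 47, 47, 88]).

Per-enzyme occurrences:
  JekX CTTGCGAG/6: at [22, 32, 42, 60] ⇒ [28, 38, 48, 66]
  FykIV TATCA/0: at [10, 71, 82, 87] ⇒ [10, 71, 82, 87]
  VbrV GACCA/3: at [2, 52] ⇒ [5, 55]

All cut coordinates (distinct, sorted): [5, 10, 28, 38, 48, 55, 66, 71, 82, 87]

Fragments:
  [0,5): 5 bp
  [5,10): 5 bp
  [10,28): 18 bp
  [28,38): 10 bp
  [38,48): 10 bp
  [48,55): 7 bp
  [55,66): 11 bp
  [66,71): 5 bp
  [71,82): 11 bp
  [82,87): 5 bp
  [87,93): 6 bp

[5,5,5,5,6,7,10,10,11,11,18]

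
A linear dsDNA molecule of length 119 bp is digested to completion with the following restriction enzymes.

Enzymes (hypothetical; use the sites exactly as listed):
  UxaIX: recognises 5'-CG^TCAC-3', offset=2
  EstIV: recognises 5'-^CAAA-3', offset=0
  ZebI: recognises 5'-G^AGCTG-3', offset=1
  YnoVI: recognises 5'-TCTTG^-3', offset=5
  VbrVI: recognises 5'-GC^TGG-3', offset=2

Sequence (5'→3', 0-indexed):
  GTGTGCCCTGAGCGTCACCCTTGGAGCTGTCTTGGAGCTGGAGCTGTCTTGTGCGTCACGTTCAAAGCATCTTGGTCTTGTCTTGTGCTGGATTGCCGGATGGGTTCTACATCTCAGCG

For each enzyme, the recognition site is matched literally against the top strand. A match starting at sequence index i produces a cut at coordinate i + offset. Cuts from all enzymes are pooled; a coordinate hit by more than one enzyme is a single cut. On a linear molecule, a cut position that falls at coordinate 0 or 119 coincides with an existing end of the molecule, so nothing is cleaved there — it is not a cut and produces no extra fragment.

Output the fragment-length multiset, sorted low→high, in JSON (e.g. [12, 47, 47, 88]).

Site scan:
  UxaIX (CGTCAC, off=2): starts [12, 53] → cuts [14, 55]
  EstIV (CAAA, off=0): starts [62] → cuts [62]
  ZebI (GAGCTG, off=1): starts [23, 34, 40] → cuts [24, 35, 41]
  YnoVI (TCTTG, off=5): starts [29, 46, 69, 75, 80] → cuts [34, 51, 74, 80, 85]
  VbrVI (GCTGG, off=2): starts [36, 86] → cuts [38, 88]

All cut coordinates (distinct, sorted): [14, 24, 34, 35, 38, 41, 51, 55, 62, 74, 80, 85, 88]

Fragments:
  [0,14): 14 bp
  [14,24): 10 bp
  [24,34): 10 bp
  [34,35): 1 bp
  [35,38): 3 bp
  [38,41): 3 bp
  [41,51): 10 bp
  [51,55): 4 bp
  [55,62): 7 bp
  [62,74): 12 bp
  [74,80): 6 bp
  [80,85): 5 bp
  [85,88): 3 bp
  [88,119): 31 bp

[1,3,3,3,4,5,6,7,10,10,10,12,14,31]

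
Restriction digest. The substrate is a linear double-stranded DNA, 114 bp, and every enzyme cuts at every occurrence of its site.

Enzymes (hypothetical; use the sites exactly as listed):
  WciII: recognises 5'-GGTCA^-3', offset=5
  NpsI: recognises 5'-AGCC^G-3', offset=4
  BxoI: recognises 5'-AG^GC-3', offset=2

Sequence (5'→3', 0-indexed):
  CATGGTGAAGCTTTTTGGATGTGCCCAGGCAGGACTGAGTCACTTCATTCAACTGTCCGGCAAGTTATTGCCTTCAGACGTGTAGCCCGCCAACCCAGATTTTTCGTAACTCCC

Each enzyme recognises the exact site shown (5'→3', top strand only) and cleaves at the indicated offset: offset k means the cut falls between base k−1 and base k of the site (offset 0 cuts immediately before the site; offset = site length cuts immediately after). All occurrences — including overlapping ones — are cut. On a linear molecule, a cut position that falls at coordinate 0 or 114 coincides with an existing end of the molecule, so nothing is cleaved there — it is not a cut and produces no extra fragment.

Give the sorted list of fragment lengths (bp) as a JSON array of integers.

[28,86]

Site scan:
  WciII (GGTCA, off=5): no sites
  NpsI (AGCCG, off=4): no sites
  BxoI AGGC/2: at [26] ⇒ [28]

All cut coordinates (distinct, sorted): [28]

Fragment lengths:
  [0,28): 28 bp
  [28,114): 86 bp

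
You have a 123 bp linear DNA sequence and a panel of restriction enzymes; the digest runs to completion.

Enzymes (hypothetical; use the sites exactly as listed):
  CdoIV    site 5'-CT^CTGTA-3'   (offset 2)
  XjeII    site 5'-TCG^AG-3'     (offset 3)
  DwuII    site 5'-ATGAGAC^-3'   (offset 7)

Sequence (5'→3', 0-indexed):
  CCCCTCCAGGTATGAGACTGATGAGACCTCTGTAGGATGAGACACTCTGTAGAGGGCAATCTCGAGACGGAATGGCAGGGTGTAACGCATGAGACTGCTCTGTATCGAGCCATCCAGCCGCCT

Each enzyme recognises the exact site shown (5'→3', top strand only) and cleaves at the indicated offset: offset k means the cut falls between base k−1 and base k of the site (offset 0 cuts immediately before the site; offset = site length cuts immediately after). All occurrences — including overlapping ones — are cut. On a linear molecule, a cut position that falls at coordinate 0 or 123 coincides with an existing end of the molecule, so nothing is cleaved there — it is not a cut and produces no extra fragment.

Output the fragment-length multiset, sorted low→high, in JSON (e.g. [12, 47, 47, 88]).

[2,3,4,8,9,14,16,18,18,31]

Per-enzyme occurrences:
  CdoIV CTCTGTA/2: at [27, 44, 97] ⇒ [29, 46, 99]
  XjeII TCGAG/3: at [61, 104] ⇒ [64, 107]
  DwuII ATGAGAC/7: at [11, 20, 36, 88] ⇒ [18, 27, 43, 95]

Pooled cuts: [18, 27, 29, 43, 46, 64, 95, 99, 107]

Fragment lengths:
  [0,18): 18 bp
  [18,27): 9 bp
  [27,29): 2 bp
  [29,43): 14 bp
  [43,46): 3 bp
  [46,64): 18 bp
  [64,95): 31 bp
  [95,99): 4 bp
  [99,107): 8 bp
  [107,123): 16 bp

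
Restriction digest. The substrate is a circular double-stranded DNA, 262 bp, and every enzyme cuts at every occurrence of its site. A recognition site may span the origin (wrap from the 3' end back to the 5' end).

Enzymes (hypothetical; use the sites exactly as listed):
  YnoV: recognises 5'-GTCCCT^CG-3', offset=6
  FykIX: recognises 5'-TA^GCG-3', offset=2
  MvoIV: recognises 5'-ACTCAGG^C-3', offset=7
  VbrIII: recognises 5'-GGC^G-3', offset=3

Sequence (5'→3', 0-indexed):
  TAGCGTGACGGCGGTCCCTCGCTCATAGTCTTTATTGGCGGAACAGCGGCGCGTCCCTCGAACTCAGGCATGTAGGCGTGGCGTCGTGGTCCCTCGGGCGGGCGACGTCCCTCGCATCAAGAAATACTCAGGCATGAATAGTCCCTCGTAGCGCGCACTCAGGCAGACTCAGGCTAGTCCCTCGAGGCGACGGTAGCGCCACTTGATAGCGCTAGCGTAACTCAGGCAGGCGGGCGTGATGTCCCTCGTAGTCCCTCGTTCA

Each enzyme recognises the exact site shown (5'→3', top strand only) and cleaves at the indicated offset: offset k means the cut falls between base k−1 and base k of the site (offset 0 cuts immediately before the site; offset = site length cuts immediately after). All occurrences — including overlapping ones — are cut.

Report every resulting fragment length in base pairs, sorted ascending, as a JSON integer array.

[4,4,4,5,5,5,6,6,7,7,8,8,9,9,9,10,10,10,10,11,11,12,12,13,13,14,20,20]

Site scan:
  YnoV GTCCCTCG/6: at [13, 52, 88, 106, 140, 176, 240, 250] ⇒ [19, 58, 94, 112, 146, 182, 246, 256]
  FykIX TAGCG/2: at [0, 148, 193, 206, 212] ⇒ [2, 150, 195, 208, 214]
  MvoIV ACTCAGGC/7: at [61, 125, 156, 166, 219] ⇒ [68, 132, 163, 173, 226]
  VbrIII GGCG/3: at [9, 36, 47, 74, 79, 96, 100, 185, 228, 232] ⇒ [12, 39, 50, 77, 82, 99, 103, 188, 231, 235]

Pooled cuts: [2, 12, 19, 39, 50, 58, 68, 77, 82, 94, 99, 103, 112, 132, 146, 150, 163, 173, 182, 188, 195, 208, 214, 226, 231, 235, 246, 256]

Fragments:
  2→12: 10 bp
  12→19: 7 bp
  19→39: 20 bp
  39→50: 11 bp
  50→58: 8 bp
  58→68: 10 bp
  68→77: 9 bp
  77→82: 5 bp
  82→94: 12 bp
  94→99: 5 bp
  99→103: 4 bp
  103→112: 9 bp
  112→132: 20 bp
  132→146: 14 bp
  146→150: 4 bp
  150→163: 13 bp
  163→173: 10 bp
  173→182: 9 bp
  182→188: 6 bp
  188→195: 7 bp
  195→208: 13 bp
  208→214: 6 bp
  214→226: 12 bp
  226→231: 5 bp
  231→235: 4 bp
  235→246: 11 bp
  246→256: 10 bp
  256→2 (wrap): 262-256+2 = 8 bp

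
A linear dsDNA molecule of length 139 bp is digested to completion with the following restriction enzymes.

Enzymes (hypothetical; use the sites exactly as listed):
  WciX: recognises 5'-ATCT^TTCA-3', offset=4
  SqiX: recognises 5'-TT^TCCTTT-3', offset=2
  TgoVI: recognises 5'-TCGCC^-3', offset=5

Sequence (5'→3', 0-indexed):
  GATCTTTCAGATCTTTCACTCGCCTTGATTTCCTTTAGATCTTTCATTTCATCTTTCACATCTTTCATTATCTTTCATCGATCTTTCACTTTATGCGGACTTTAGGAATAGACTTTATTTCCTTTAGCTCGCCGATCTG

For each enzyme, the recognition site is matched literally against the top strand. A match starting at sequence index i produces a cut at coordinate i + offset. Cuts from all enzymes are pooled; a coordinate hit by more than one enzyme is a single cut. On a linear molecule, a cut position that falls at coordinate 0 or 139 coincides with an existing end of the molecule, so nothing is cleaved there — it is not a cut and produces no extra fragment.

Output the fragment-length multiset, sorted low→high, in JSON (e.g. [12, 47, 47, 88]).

[5,6,6,9,9,10,10,11,12,12,14,35]

Per-enzyme occurrences:
  WciX (ATCTTTCA, off=4): starts [1, 10, 38, 50, 59, 69, 80] → cuts [5, 14, 42, 54, 63, 73, 84]
  SqiX (TTTCCTTT, off=2): starts [28, 117] → cuts [30, 119]
  TgoVI (TCGCC, off=5): starts [19, 128] → cuts [24, 133]

Pooled cuts: [5, 14, 24, 30, 42, 54, 63, 73, 84, 119, 133]

Fragments:
  [0,5): 5 bp
  [5,14): 9 bp
  [14,24): 10 bp
  [24,30): 6 bp
  [30,42): 12 bp
  [42,54): 12 bp
  [54,63): 9 bp
  [63,73): 10 bp
  [73,84): 11 bp
  [84,119): 35 bp
  [119,133): 14 bp
  [133,139): 6 bp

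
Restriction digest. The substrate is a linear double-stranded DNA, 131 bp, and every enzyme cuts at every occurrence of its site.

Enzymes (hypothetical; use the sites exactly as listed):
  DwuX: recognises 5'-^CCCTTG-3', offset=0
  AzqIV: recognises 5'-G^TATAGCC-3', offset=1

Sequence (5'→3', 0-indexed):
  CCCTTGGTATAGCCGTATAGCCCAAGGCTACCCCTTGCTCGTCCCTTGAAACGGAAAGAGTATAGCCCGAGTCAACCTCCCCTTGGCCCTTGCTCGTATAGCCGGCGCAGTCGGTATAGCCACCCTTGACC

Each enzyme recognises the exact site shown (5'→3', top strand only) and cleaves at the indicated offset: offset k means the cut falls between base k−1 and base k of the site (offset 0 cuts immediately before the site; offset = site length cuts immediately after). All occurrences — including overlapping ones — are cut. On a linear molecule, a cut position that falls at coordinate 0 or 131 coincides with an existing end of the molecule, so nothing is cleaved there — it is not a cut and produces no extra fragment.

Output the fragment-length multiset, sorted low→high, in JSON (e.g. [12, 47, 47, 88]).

[7,7,8,8,9,10,11,16,18,18,19]

Scan for sites:
  DwuX (CCCTTG, off=0): starts [0, 31, 42, 79, 86, 122] → cuts [31, 42, 79, 86, 122] (position 0 is a terminus of the linear molecule — no cut)
  AzqIV (GTATAGCC, off=1): starts [6, 14, 59, 95, 113] → cuts [7, 15, 60, 96, 114]

All cut coordinates (distinct, sorted): [7, 15, 31, 42, 60, 79, 86, 96, 114, 122]

Fragment lengths:
  [0,7): 7 bp
  [7,15): 8 bp
  [15,31): 16 bp
  [31,42): 11 bp
  [42,60): 18 bp
  [60,79): 19 bp
  [79,86): 7 bp
  [86,96): 10 bp
  [96,114): 18 bp
  [114,122): 8 bp
  [122,131): 9 bp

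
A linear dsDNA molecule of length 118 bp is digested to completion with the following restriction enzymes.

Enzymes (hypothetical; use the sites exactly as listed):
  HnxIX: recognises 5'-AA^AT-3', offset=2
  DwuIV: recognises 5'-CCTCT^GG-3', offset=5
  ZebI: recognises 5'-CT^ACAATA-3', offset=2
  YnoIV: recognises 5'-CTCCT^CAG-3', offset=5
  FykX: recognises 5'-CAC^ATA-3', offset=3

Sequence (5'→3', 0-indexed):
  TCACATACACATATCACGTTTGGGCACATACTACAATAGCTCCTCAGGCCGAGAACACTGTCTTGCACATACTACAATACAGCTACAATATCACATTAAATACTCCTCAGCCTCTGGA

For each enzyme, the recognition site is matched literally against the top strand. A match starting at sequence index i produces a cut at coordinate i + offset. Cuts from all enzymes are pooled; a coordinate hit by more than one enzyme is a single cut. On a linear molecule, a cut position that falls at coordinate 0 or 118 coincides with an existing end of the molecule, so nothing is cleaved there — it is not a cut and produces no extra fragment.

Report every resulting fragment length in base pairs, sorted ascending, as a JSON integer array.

Scan for sites:
  HnxIX AAAT/2: at [97] ⇒ [99]
  DwuIV CCTCTGG/5: at [110] ⇒ [115]
  ZebI CTACAATA/2: at [30, 71, 82] ⇒ [32, 73, 84]
  YnoIV CTCCTCAG/5: at [39, 102] ⇒ [44, 107]
  FykX CACATA/3: at [1, 7, 24, 65] ⇒ [4, 10, 27, 68]

Pooled cuts: [4, 10, 27, 32, 44, 68, 73, 84, 99, 107, 115]

Fragment lengths:
  [0,4): 4 bp
  [4,10): 6 bp
  [10,27): 17 bp
  [27,32): 5 bp
  [32,44): 12 bp
  [44,68): 24 bp
  [68,73): 5 bp
  [73,84): 11 bp
  [84,99): 15 bp
  [99,107): 8 bp
  [107,115): 8 bp
  [115,118): 3 bp

[3,4,5,5,6,8,8,11,12,15,17,24]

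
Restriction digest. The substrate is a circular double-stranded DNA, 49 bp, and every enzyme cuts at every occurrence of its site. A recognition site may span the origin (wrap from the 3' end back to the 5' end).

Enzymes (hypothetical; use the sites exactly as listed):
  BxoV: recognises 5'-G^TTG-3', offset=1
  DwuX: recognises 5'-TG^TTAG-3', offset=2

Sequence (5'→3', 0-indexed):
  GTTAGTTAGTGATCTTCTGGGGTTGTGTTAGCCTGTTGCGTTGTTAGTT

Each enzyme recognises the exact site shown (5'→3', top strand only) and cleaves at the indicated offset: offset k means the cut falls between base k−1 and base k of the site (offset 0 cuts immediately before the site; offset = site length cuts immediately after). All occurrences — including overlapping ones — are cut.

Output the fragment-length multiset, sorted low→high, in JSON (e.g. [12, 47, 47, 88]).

Scan for sites:
  BxoV GTTG/1: at [21, 34, 39, 46] ⇒ [22, 35, 40, 47]
  DwuX TGTTAG/2: at [25, 41, 48] ⇒ [1, 27, 43]

Pooled cuts: [1, 22, 27, 35, 40, 43, 47]

Fragment lengths:
  1→22: 21 bp
  22→27: 5 bp
  27→35: 8 bp
  35→40: 5 bp
  40→43: 3 bp
  43→47: 4 bp
  47→1 (wrap): 49-47+1 = 3 bp

[3,3,4,5,5,8,21]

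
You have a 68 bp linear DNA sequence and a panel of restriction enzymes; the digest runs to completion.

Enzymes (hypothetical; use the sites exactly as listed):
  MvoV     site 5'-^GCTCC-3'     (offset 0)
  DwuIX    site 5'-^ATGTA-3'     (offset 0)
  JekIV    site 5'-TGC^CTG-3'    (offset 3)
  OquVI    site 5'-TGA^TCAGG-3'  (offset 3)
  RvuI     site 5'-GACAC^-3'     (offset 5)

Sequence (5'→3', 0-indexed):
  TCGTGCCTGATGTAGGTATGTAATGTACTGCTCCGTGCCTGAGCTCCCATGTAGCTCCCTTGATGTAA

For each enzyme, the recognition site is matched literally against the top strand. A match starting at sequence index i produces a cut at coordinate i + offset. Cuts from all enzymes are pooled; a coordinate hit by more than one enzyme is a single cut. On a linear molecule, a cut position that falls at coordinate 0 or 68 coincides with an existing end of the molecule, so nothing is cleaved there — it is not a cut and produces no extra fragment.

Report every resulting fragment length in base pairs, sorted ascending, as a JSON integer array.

Per-enzyme occurrences:
  MvoV (GCTCC, off=0): starts [29, 42, 53] → cuts [29, 42, 53]
  DwuIX (ATGTA, off=0): starts [9, 17, 22, 48, 62] → cuts [9, 17, 22, 48, 62]
  JekIV (TGCCTG, off=3): starts [3, 35] → cuts [6, 38]
  OquVI (TGATCAGG, off=3): no sites
  RvuI (GACAC, off=5): no sites

Pooled cuts: [6, 9, 17, 22, 29, 38, 42, 48, 53, 62]

Fragment lengths:
  [0,6): 6 bp
  [6,9): 3 bp
  [9,17): 8 bp
  [17,22): 5 bp
  [22,29): 7 bp
  [29,38): 9 bp
  [38,42): 4 bp
  [42,48): 6 bp
  [48,53): 5 bp
  [53,62): 9 bp
  [62,68): 6 bp

[3,4,5,5,6,6,6,7,8,9,9]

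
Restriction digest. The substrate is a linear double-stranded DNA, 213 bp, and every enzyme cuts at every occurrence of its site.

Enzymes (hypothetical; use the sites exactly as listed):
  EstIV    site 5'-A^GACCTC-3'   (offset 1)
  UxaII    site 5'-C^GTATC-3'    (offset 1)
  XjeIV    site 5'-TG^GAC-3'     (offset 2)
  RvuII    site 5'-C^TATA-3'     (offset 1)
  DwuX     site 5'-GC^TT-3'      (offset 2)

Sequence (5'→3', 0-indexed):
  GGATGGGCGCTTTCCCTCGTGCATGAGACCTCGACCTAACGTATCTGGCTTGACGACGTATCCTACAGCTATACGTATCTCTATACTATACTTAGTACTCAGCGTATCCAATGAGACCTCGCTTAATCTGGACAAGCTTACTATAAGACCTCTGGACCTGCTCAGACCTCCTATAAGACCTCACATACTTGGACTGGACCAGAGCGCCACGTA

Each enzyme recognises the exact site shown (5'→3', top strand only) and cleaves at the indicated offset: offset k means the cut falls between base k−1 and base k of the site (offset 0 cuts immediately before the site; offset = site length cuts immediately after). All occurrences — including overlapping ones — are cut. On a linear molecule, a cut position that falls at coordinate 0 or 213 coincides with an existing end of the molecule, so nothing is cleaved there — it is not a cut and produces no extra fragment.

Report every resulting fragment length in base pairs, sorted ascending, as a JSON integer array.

Site scan:
  EstIV (AGACCTC, off=1): starts [25, 113, 145, 163, 175] → cuts [26, 114, 146, 164, 176]
  UxaII (CGTATC, off=1): starts [39, 56, 73, 102] → cuts [40, 57, 74, 103]
  XjeIV (TGGAC, off=2): starts [128, 152, 189, 194] → cuts [130, 154, 191, 196]
  RvuII (CTATA, off=1): starts [68, 80, 85, 140, 170] → cuts [69, 81, 86, 141, 171]
  DwuX (GCTT, off=2): starts [8, 47, 120, 135] → cuts [10, 49, 122, 137]

Pooled cuts: [10, 26, 40, 49, 57, 69, 74, 81, 86, 103, 114, 122, 130, 137, 141, 146, 154, 164, 171, 176, 191, 196]

Fragment lengths:
  [0,10): 10 bp
  [10,26): 16 bp
  [26,40): 14 bp
  [40,49): 9 bp
  [49,57): 8 bp
  [57,69): 12 bp
  [69,74): 5 bp
  [74,81): 7 bp
  [81,86): 5 bp
  [86,103): 17 bp
  [103,114): 11 bp
  [114,122): 8 bp
  [122,130): 8 bp
  [130,137): 7 bp
  [137,141): 4 bp
  [141,146): 5 bp
  [146,154): 8 bp
  [154,164): 10 bp
  [164,171): 7 bp
  [171,176): 5 bp
  [176,191): 15 bp
  [191,196): 5 bp
  [196,213): 17 bp

[4,5,5,5,5,5,7,7,7,8,8,8,8,9,10,10,11,12,14,15,16,17,17]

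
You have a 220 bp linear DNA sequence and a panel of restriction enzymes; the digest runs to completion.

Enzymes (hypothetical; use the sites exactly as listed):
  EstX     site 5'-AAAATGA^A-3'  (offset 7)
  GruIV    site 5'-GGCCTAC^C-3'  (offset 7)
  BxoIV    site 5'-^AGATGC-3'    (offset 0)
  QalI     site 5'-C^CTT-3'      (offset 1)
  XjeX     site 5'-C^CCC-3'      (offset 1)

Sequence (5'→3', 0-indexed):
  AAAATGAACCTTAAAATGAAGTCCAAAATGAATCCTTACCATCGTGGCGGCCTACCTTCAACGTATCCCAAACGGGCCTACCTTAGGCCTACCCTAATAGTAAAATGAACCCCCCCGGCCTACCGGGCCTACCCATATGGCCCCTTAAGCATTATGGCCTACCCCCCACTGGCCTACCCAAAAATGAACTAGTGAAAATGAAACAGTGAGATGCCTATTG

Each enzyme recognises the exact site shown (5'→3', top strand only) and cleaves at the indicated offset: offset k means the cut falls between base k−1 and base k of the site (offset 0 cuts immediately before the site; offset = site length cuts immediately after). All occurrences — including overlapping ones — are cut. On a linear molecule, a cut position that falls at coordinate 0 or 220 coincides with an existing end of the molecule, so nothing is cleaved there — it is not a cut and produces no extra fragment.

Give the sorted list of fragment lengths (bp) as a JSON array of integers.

Site scan:
  EstX (AAAATGAA, off=7): starts [0, 12, 24, 101, 180, 194] → cuts [7, 19, 31, 108, 187, 201]
  GruIV (GGCCTACC, off=7): starts [48, 74, 85, 116, 125, 155, 170] → cuts [55, 81, 92, 123, 132, 162, 177]
  BxoIV (AGATGC, off=0): starts [208] → cuts [208]
  QalI (CCTT, off=1): starts [8, 33, 54, 80, 142] → cuts [9, 34, 55, 81, 143]
  XjeX (CCCC, off=1): starts [109, 110, 111, 112, 140, 161, 162, 163] → cuts [110, 111, 112, 113, 141, 162, 163, 164]

Pooled cuts: [7, 9, 19, 31, 34, 55, 81, 92, 108, 110, 111, 112, 113, 123, 132, 141, 143, 162, 163, 164, 177, 187, 201, 208]

Fragment lengths:
  [0,7): 7 bp
  [7,9): 2 bp
  [9,19): 10 bp
  [19,31): 12 bp
  [31,34): 3 bp
  [34,55): 21 bp
  [55,81): 26 bp
  [81,92): 11 bp
  [92,108): 16 bp
  [108,110): 2 bp
  [110,111): 1 bp
  [111,112): 1 bp
  [112,113): 1 bp
  [113,123): 10 bp
  [123,132): 9 bp
  [132,141): 9 bp
  [141,143): 2 bp
  [143,162): 19 bp
  [162,163): 1 bp
  [163,164): 1 bp
  [164,177): 13 bp
  [177,187): 10 bp
  [187,201): 14 bp
  [201,208): 7 bp
  [208,220): 12 bp

[1,1,1,1,1,2,2,2,3,7,7,9,9,10,10,10,11,12,12,13,14,16,19,21,26]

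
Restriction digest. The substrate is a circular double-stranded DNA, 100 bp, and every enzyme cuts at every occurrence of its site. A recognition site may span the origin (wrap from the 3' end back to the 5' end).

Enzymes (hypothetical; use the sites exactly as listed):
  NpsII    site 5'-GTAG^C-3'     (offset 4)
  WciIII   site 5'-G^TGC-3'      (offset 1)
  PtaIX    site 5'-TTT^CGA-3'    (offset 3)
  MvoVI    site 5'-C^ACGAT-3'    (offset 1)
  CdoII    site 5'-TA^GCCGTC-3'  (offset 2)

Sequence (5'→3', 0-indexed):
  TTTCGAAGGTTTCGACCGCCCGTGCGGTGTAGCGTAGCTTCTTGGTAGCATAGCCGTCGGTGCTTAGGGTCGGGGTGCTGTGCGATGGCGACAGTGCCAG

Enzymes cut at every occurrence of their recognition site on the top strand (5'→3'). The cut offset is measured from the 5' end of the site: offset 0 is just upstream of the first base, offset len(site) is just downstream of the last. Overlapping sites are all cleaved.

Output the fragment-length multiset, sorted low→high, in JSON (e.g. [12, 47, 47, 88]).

[4,5,5,8,9,9,10,10,11,14,15]

Per-enzyme occurrences:
  NpsII (GTAGC, off=4): starts [28, 33, 44] → cuts [32, 37, 48]
  WciIII (GTGC, off=1): starts [21, 59, 74, 79, 93] → cuts [22, 60, 75, 80, 94]
  PtaIX (TTTCGA, off=3): starts [0, 9] → cuts [3, 12]
  MvoVI (CACGAT, off=1): no sites
  CdoII (TAGCCGTC, off=2): starts [50] → cuts [52]

All cut coordinates (distinct, sorted): [3, 12, 22, 32, 37, 48, 52, 60, 75, 80, 94]

Fragment lengths:
  3→12: 9 bp
  12→22: 10 bp
  22→32: 10 bp
  32→37: 5 bp
  37→48: 11 bp
  48→52: 4 bp
  52→60: 8 bp
  60→75: 15 bp
  75→80: 5 bp
  80→94: 14 bp
  94→3 (wrap): 100-94+3 = 9 bp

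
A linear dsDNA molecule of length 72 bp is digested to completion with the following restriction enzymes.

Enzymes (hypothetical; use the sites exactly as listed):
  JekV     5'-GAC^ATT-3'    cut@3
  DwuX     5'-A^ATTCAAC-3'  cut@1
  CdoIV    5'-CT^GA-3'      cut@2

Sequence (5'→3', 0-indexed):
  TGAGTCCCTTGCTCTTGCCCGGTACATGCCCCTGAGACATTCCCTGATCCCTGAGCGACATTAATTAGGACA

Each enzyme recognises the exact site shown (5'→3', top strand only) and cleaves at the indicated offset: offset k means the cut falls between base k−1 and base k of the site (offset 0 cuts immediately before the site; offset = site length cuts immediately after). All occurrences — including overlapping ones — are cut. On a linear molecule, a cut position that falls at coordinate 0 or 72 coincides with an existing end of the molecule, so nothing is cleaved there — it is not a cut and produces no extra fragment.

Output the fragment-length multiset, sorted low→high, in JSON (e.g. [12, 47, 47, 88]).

[5,7,7,7,13,33]

Per-enzyme occurrences:
  JekV GACATT/3: at [35, 56] ⇒ [38, 59]
  DwuX (AATTCAAC, off=1): no sites
  CdoIV CTGA/2: at [31, 43, 50] ⇒ [33, 45, 52]

Pooled cuts: [33, 38, 45, 52, 59]

Fragment lengths:
  [0,33): 33 bp
  [33,38): 5 bp
  [38,45): 7 bp
  [45,52): 7 bp
  [52,59): 7 bp
  [59,72): 13 bp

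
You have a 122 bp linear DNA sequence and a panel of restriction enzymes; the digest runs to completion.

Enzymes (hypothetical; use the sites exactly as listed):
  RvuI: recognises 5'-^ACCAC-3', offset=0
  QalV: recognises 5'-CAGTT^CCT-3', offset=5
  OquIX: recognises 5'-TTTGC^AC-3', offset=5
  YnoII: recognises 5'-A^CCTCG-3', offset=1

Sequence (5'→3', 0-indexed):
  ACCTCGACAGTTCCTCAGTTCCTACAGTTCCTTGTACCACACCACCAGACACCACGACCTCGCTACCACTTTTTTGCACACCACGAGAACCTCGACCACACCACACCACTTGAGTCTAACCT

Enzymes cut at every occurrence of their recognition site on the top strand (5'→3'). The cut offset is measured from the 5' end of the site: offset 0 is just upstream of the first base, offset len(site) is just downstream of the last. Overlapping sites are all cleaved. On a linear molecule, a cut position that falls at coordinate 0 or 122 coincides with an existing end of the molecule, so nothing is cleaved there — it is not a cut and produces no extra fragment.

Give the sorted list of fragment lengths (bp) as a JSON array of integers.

Per-enzyme occurrences:
  RvuI (ACCAC, off=0): starts [35, 40, 50, 64, 79, 94, 99, 104] → cuts [35, 40, 50, 64, 79, 94, 99, 104]
  QalV (CAGTTCCT, off=5): starts [7, 15, 24] → cuts [12, 20, 29]
  OquIX (TTTGCAC, off=5): starts [72] → cuts [77]
  YnoII (ACCTCG, off=1): starts [0, 56, 88] → cuts [1, 57, 89]

Pooled cuts: [1, 12, 20, 29, 35, 40, 50, 57, 64, 77, 79, 89, 94, 99, 104]

Fragment lengths:
  [0,1): 1 bp
  [1,12): 11 bp
  [12,20): 8 bp
  [20,29): 9 bp
  [29,35): 6 bp
  [35,40): 5 bp
  [40,50): 10 bp
  [50,57): 7 bp
  [57,64): 7 bp
  [64,77): 13 bp
  [77,79): 2 bp
  [79,89): 10 bp
  [89,94): 5 bp
  [94,99): 5 bp
  [99,104): 5 bp
  [104,122): 18 bp

[1,2,5,5,5,5,6,7,7,8,9,10,10,11,13,18]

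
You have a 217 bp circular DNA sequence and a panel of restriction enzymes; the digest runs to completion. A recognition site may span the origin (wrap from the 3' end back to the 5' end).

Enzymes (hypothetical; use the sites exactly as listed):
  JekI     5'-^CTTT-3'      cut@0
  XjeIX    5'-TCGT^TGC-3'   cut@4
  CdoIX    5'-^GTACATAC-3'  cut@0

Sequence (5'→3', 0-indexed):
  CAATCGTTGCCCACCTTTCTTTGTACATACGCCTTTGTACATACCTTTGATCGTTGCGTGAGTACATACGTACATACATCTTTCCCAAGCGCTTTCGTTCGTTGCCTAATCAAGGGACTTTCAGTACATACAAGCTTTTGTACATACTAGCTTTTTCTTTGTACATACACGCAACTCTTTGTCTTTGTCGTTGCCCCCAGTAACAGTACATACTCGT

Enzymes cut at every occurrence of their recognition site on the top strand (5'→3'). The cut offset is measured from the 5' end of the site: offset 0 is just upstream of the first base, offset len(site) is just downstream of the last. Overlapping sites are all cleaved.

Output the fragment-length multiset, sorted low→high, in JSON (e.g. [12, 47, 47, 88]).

[4,4,4,4,5,6,6,6,7,7,8,8,9,10,10,10,11,11,11,12,14,15,16,19]

Per-enzyme occurrences:
  JekI (CTTT, off=0): starts [14, 18, 32, 44, 79, 91, 117, 134, 150, 156, 176, 182] → cuts [14, 18, 32, 44, 79, 91, 117, 134, 150, 156, 176, 182]
  XjeIX (TCGTTGC, off=4): starts [3, 50, 98, 187] → cuts [7, 54, 102, 191]
  CdoIX (GTACATAC, off=0): starts [22, 36, 61, 69, 123, 139, 160, 205] → cuts [22, 36, 61, 69, 123, 139, 160, 205]

Pooled cuts: [7, 14, 18, 22, 32, 36, 44, 54, 61, 69, 79, 91, 102, 117, 123, 134, 139, 150, 156, 160, 176, 182, 191, 205]

Fragment lengths:
  7→14: 7 bp
  14→18: 4 bp
  18→22: 4 bp
  22→32: 10 bp
  32→36: 4 bp
  36→44: 8 bp
  44→54: 10 bp
  54→61: 7 bp
  61→69: 8 bp
  69→79: 10 bp
  79→91: 12 bp
  91→102: 11 bp
  102→117: 15 bp
  117→123: 6 bp
  123→134: 11 bp
  134→139: 5 bp
  139→150: 11 bp
  150→156: 6 bp
  156→160: 4 bp
  160→176: 16 bp
  176→182: 6 bp
  182→191: 9 bp
  191→205: 14 bp
  205→7 (wrap): 217-205+7 = 19 bp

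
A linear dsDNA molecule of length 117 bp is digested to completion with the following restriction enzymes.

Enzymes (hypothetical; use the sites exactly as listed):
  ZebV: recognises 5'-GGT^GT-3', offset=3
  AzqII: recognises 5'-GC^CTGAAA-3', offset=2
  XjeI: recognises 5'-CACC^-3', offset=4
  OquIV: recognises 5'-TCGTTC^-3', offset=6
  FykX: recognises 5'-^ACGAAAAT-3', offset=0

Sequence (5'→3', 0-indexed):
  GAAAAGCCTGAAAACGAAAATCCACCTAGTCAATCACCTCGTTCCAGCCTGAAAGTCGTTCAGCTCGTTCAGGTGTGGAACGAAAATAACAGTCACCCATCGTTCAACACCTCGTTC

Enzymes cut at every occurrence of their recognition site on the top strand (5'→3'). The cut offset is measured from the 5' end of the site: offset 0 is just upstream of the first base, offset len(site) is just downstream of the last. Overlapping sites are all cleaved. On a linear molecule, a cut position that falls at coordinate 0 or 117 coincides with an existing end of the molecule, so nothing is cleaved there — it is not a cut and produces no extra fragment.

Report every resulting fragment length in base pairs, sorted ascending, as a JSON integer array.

[4,4,5,6,6,6,6,7,8,9,12,13,13,18]

Per-enzyme occurrences:
  ZebV (GGTGT, off=3): starts [71] → cuts [74]
  AzqII (GCCTGAAA, off=2): starts [5, 46] → cuts [7, 48]
  XjeI (CACC, off=4): starts [22, 34, 93, 107] → cuts [26, 38, 97, 111]
  OquIV (TCGTTC, off=6): starts [38, 55, 64, 99, 111] → cuts [44, 61, 70, 105] (position 117 is a terminus of the linear molecule — no cut)
  FykX (ACGAAAAT, off=0): starts [13, 79] → cuts [13, 79]

Pooled cuts: [7, 13, 26, 38, 44, 48, 61, 70, 74, 79, 97, 105, 111]

Fragment lengths:
  [0,7): 7 bp
  [7,13): 6 bp
  [13,26): 13 bp
  [26,38): 12 bp
  [38,44): 6 bp
  [44,48): 4 bp
  [48,61): 13 bp
  [61,70): 9 bp
  [70,74): 4 bp
  [74,79): 5 bp
  [79,97): 18 bp
  [97,105): 8 bp
  [105,111): 6 bp
  [111,117): 6 bp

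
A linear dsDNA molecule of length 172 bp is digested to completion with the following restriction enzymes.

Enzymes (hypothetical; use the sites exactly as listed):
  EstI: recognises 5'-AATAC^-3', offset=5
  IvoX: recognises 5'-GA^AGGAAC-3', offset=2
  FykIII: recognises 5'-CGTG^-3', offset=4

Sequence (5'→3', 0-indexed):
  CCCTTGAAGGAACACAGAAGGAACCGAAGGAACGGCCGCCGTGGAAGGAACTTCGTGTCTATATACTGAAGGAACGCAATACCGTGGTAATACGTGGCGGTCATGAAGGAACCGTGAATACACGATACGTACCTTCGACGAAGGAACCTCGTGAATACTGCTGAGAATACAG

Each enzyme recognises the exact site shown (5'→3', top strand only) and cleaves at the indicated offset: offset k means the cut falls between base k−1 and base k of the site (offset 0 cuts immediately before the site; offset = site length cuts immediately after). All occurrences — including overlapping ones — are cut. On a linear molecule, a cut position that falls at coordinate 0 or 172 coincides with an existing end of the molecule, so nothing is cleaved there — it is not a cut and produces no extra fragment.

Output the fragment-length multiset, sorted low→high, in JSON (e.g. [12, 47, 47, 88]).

[2,2,3,4,5,5,7,7,9,10,10,11,12,12,12,12,13,16,20]

Per-enzyme occurrences:
  EstI AATAC/5: at [77, 88, 116, 153, 165] ⇒ [82, 93, 121, 158, 170]
  IvoX GAAGGAAC/2: at [5, 16, 25, 43, 67, 104, 139] ⇒ [7, 18, 27, 45, 69, 106, 141]
  FykIII CGTG/4: at [39, 53, 82, 92, 112, 149] ⇒ [43, 57, 86, 96, 116, 153]

All cut coordinates (distinct, sorted): [7, 18, 27, 43, 45, 57, 69, 82, 86, 93, 96, 106, 116, 121, 141, 153, 158, 170]

Fragments:
  [0,7): 7 bp
  [7,18): 11 bp
  [18,27): 9 bp
  [27,43): 16 bp
  [43,45): 2 bp
  [45,57): 12 bp
  [57,69): 12 bp
  [69,82): 13 bp
  [82,86): 4 bp
  [86,93): 7 bp
  [93,96): 3 bp
  [96,106): 10 bp
  [106,116): 10 bp
  [116,121): 5 bp
  [121,141): 20 bp
  [141,153): 12 bp
  [153,158): 5 bp
  [158,170): 12 bp
  [170,172): 2 bp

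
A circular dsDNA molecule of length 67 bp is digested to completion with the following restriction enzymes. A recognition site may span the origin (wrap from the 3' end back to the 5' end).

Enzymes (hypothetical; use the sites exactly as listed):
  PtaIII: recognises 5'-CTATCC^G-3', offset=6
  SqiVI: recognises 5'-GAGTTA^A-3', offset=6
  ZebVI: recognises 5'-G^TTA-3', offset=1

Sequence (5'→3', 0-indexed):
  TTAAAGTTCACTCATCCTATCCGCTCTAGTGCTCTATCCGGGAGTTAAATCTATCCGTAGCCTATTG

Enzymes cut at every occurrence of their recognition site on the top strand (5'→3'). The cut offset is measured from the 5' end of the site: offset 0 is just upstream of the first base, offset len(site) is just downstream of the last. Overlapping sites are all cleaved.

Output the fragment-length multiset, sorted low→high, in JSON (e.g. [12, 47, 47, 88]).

[3,5,9,11,17,22]

Site scan:
  PtaIII CTATCCG/6: at [16, 33, 50] ⇒ [22, 39, 56]
  SqiVI GAGTTAA/6: at [41] ⇒ [47]
  ZebVI GTTA/1: at [43, 66] ⇒ [0, 44]

All cut coordinates (distinct, sorted): [0, 22, 39, 44, 47, 56]

Fragments:
  0→22: 22 bp
  22→39: 17 bp
  39→44: 5 bp
  44→47: 3 bp
  47→56: 9 bp
  56→0 (wrap): 67-56+0 = 11 bp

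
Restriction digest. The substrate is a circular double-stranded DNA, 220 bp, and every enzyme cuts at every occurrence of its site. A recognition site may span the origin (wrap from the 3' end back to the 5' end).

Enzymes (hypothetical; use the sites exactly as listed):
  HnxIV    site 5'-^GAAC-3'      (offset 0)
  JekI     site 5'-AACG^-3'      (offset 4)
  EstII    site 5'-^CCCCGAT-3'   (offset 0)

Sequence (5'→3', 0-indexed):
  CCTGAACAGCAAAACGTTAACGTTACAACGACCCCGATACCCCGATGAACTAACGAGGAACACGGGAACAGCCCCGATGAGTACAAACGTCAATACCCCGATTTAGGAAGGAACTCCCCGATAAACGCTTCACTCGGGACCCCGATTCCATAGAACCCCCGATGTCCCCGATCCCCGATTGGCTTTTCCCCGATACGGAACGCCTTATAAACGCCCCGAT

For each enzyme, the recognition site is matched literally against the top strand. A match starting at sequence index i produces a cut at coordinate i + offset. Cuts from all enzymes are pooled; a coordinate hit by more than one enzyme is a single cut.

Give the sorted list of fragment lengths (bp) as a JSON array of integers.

Scan for sites:
  HnxIV (GAAC, off=0): starts [3, 46, 57, 65, 110, 152, 197] → cuts [3, 46, 57, 65, 110, 152, 197]
  JekI (AACG, off=4): starts [12, 18, 26, 51, 85, 123, 198, 209] → cuts [16, 22, 30, 55, 89, 127, 202, 213]
  EstII (CCCCGAT, off=0): starts [31, 39, 71, 95, 115, 139, 156, 165, 172, 187, 213] → cuts [31, 39, 71, 95, 115, 139, 156, 165, 172, 187, 213]

All cut coordinates (distinct, sorted): [3, 16, 22, 30, 31, 39, 46, 55, 57, 65, 71, 89, 95, 110, 115, 127, 139, 152, 156, 165, 172, 187, 197, 202, 213]

Fragments:
  3→16: 13 bp
  16→22: 6 bp
  22→30: 8 bp
  30→31: 1 bp
  31→39: 8 bp
  39→46: 7 bp
  46→55: 9 bp
  55→57: 2 bp
  57→65: 8 bp
  65→71: 6 bp
  71→89: 18 bp
  89→95: 6 bp
  95→110: 15 bp
  110→115: 5 bp
  115→127: 12 bp
  127→139: 12 bp
  139→152: 13 bp
  152→156: 4 bp
  156→165: 9 bp
  165→172: 7 bp
  172→187: 15 bp
  187→197: 10 bp
  197→202: 5 bp
  202→213: 11 bp
  213→3 (wrap): 220-213+3 = 10 bp

[1,2,4,5,5,6,6,6,7,7,8,8,8,9,9,10,10,11,12,12,13,13,15,15,18]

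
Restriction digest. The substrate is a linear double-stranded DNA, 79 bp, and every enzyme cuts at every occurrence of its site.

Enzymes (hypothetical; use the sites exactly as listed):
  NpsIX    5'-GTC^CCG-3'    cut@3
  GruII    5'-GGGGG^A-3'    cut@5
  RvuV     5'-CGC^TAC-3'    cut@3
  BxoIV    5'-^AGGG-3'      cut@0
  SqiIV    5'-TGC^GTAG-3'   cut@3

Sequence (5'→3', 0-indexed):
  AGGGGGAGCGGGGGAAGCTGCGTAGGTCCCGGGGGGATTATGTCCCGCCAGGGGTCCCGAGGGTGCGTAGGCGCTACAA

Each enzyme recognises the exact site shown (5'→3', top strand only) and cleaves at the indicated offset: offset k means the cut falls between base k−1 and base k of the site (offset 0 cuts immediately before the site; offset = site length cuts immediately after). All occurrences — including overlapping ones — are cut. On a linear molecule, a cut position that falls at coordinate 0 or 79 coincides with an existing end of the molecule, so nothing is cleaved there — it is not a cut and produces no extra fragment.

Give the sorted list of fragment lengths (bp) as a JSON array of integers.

[3,5,5,6,7,7,7,7,8,8,8,8]

Per-enzyme occurrences:
  NpsIX GTCCCG/3: at [25, 41, 53] ⇒ [28, 44, 56]
  GruII GGGGGA/5: at [1, 9, 31] ⇒ [6, 14, 36]
  RvuV CGCTAC/3: at [71] ⇒ [74]
  BxoIV AGGG/0: at [0, 49, 59] ⇒ [49, 59] (position 0 is a terminus of the linear molecule — no cut)
  SqiIV TGCGTAG/3: at [18, 63] ⇒ [21, 66]

All cut coordinates (distinct, sorted): [6, 14, 21, 28, 36, 44, 49, 56, 59, 66, 74]

Fragment lengths:
  [0,6): 6 bp
  [6,14): 8 bp
  [14,21): 7 bp
  [21,28): 7 bp
  [28,36): 8 bp
  [36,44): 8 bp
  [44,49): 5 bp
  [49,56): 7 bp
  [56,59): 3 bp
  [59,66): 7 bp
  [66,74): 8 bp
  [74,79): 5 bp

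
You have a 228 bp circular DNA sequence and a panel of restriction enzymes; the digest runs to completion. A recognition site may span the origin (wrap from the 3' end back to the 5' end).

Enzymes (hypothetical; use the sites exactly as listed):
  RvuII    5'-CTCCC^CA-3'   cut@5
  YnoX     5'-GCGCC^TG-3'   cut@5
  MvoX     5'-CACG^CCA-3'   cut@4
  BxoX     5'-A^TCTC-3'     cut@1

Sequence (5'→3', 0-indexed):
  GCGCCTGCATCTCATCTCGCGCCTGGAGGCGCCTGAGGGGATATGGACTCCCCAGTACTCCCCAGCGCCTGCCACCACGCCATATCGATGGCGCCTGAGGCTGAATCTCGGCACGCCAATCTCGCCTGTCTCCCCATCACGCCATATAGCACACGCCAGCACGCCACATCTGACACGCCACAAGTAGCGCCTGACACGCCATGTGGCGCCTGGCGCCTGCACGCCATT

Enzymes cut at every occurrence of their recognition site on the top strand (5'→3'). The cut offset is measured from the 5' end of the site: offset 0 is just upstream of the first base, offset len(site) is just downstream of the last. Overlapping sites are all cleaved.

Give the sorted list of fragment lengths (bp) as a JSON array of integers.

Site scan:
  RvuII (CTCCCCA, off=5): starts [47, 57, 129] → cuts [52, 62, 134]
  YnoX (GCGCCTG, off=5): starts [0, 18, 28, 64, 90, 186, 205, 212] → cuts [5, 23, 33, 69, 95, 191, 210, 217]
  MvoX (CACGCCA, off=4): starts [75, 111, 137, 151, 159, 173, 194, 219] → cuts [79, 115, 141, 155, 163, 177, 198, 223]
  BxoX (ATCTC, off=1): starts [8, 13, 104, 118] → cuts [9, 14, 105, 119]

Pooled cuts: [5, 9, 14, 23, 33, 52, 62, 69, 79, 95, 105, 115, 119, 134, 141, 155, 163, 177, 191, 198, 210, 217, 223]

Fragments:
  5→9: 4 bp
  9→14: 5 bp
  14→23: 9 bp
  23→33: 10 bp
  33→52: 19 bp
  52→62: 10 bp
  62→69: 7 bp
  69→79: 10 bp
  79→95: 16 bp
  95→105: 10 bp
  105→115: 10 bp
  115→119: 4 bp
  119→134: 15 bp
  134→141: 7 bp
  141→155: 14 bp
  155→163: 8 bp
  163→177: 14 bp
  177→191: 14 bp
  191→198: 7 bp
  198→210: 12 bp
  210→217: 7 bp
  217→223: 6 bp
  223→5 (wrap): 228-223+5 = 10 bp

[4,4,5,6,7,7,7,7,8,9,10,10,10,10,10,10,12,14,14,14,15,16,19]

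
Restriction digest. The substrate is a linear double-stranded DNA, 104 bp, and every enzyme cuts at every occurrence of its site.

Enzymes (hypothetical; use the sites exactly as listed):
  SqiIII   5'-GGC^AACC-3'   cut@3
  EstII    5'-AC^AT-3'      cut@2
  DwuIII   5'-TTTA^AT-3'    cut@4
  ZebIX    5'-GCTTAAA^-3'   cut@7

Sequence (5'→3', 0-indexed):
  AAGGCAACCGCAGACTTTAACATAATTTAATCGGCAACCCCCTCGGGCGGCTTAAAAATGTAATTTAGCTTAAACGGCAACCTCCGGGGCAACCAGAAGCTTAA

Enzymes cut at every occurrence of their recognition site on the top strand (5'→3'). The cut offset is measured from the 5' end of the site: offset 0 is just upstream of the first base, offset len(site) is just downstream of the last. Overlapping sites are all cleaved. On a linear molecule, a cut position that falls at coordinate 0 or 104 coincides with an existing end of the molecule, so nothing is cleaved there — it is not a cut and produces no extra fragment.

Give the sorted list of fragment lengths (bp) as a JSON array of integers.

[4,5,6,8,12,14,16,18,21]

Scan for sites:
  SqiIII (GGCAACC, off=3): starts [2, 32, 75, 87] → cuts [5, 35, 78, 90]
  EstII (ACAT, off=2): starts [19] → cuts [21]
  DwuIII (TTTAAT, off=4): starts [25] → cuts [29]
  ZebIX (GCTTAAA, off=7): starts [49, 67] → cuts [56, 74]

Pooled cuts: [5, 21, 29, 35, 56, 74, 78, 90]

Fragments:
  [0,5): 5 bp
  [5,21): 16 bp
  [21,29): 8 bp
  [29,35): 6 bp
  [35,56): 21 bp
  [56,74): 18 bp
  [74,78): 4 bp
  [78,90): 12 bp
  [90,104): 14 bp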